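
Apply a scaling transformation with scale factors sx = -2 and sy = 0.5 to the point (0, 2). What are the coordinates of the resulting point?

Scaling matrix:
[[-2, 0], [0, 0.50]]
Result: (0 × -2, 2 × 0.5) = (0, 1)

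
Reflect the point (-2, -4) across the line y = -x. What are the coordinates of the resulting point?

Reflection across line y = -x: (-2, -4) → (4, 2)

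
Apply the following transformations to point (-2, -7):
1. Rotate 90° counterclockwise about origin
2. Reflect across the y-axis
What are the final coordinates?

Step 1: Rotate 90° → (7, -2)
Step 2: Reflect across y-axis → (-7, -2)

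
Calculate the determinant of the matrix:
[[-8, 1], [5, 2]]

For a 2×2 matrix [[a, b], [c, d]], det = ad - bc
det = (-8)(2) - (1)(5) = -16 - 5 = -21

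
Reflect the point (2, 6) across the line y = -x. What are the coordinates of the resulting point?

Reflection across line y = -x: (2, 6) → (-6, -2)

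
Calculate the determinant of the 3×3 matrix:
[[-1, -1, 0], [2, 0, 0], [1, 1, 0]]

Expansion along first row:
det = -1·det([[0,0],[1,0]]) - -1·det([[2,0],[1,0]]) + 0·det([[2,0],[1,1]])
    = -1·(0·0 - 0·1) - -1·(2·0 - 0·1) + 0·(2·1 - 0·1)
    = -1·0 - -1·0 + 0·2
    = 0 + 0 + 0 = 0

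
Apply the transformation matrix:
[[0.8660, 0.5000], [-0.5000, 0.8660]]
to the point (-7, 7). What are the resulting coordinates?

Matrix multiplication:
[[0.8660, 0.5000], [-0.5000, 0.8660]] × [-7, 7]ᵀ
= [(0.8660)(-7) + (0.5000)(7), (-0.5000)(-7) + (0.8660)(7)]ᵀ
= [-2.5620, 9.5620]ᵀ
Result: (-2.5620, 9.5620)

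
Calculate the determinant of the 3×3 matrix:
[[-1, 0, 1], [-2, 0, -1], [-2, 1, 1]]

Expansion along first row:
det = -1·det([[0,-1],[1,1]]) - 0·det([[-2,-1],[-2,1]]) + 1·det([[-2,0],[-2,1]])
    = -1·(0·1 - -1·1) - 0·(-2·1 - -1·-2) + 1·(-2·1 - 0·-2)
    = -1·1 - 0·-4 + 1·-2
    = -1 + 0 + -2 = -3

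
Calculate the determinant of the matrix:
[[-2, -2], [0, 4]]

For a 2×2 matrix [[a, b], [c, d]], det = ad - bc
det = (-2)(4) - (-2)(0) = -8 - 0 = -8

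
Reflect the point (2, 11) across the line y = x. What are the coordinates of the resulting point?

Reflection across line y = x: (2, 11) → (11, 2)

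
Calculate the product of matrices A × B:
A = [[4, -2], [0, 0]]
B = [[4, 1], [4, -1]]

Matrix multiplication:
C[0][0] = 4×4 + -2×4 = 8
C[0][1] = 4×1 + -2×-1 = 6
C[1][0] = 0×4 + 0×4 = 0
C[1][1] = 0×1 + 0×-1 = 0
Result: [[8, 6], [0, 0]]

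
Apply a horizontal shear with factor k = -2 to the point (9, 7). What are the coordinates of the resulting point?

Shear matrix for horizontal shear with factor k = -2:
[[1, -2], [0, 1]]
Result: (9, 7) → (-5, 7)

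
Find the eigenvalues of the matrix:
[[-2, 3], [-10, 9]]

Characteristic equation: det(A - λI) = 0
λ² - (trace)λ + (det) = 0
trace = -2 + 9 = 7, det = (-2)(9) - (3)(-10) = 12
λ² - (7)λ + (12) = 0
λ = (7 ± √((7)² - 4·(12))) / 2 = (7 ± √1) / 2
Solving: λ = 3, 4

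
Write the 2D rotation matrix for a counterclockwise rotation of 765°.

Rotation matrix formula: [[cos θ, -sin θ], [sin θ, cos θ]]
For θ = 765°:
cos(765°) = √2/2
sin(765°) = √2/2
Result: [[√2/2, -√2/2], [√2/2, √2/2]]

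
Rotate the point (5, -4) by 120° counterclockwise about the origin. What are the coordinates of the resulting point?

Rotation matrix for 120°: [[cos 120°, -sin 120°], [sin 120°, cos 120°]] ≈ [[-0.500000, -0.866025], [0.866025, -0.500000]]
[[-0.500000, -0.866025], [0.866025, -0.500000]] × [5, -4]ᵀ ≈ [0.9641, 6.3301]ᵀ
Result: (0.9641, 6.3301)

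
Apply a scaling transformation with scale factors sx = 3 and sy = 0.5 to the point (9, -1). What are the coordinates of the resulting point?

Scaling matrix:
[[3, 0], [0, 0.50]]
Result: (9 × 3, -1 × 0.5) = (27, -0.5)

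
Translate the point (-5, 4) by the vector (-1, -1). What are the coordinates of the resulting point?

Translation by (-1, -1) (homogeneous matrix [[1, 0, -1], [0, 1, -1], [0, 0, 1]]):
x' = -5 + -1 = -6
y' = 4 + -1 = 3
Result: (-6, 3)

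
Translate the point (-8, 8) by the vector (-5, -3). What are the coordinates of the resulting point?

Translation by (-5, -3) (homogeneous matrix [[1, 0, -5], [0, 1, -3], [0, 0, 1]]):
x' = -8 + -5 = -13
y' = 8 + -3 = 5
Result: (-13, 5)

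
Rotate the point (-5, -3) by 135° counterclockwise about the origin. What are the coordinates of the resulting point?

Rotation matrix for 135°: [[cos 135°, -sin 135°], [sin 135°, cos 135°]] ≈ [[-0.707107, -0.707107], [0.707107, -0.707107]]
[[-0.707107, -0.707107], [0.707107, -0.707107]] × [-5, -3]ᵀ ≈ [5.6569, -1.4142]ᵀ
Result: (5.6569, -1.4142)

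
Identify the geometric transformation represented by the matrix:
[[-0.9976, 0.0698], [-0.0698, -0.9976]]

This matrix represents: rotation by 184° counterclockwise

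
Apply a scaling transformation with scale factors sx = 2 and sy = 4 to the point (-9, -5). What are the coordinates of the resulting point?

Scaling matrix:
[[2, 0], [0, 4]]
Result: (-9 × 2, -5 × 4) = (-18, -20)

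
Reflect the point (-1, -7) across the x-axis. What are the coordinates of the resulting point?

Reflection across x-axis: (-1, -7) → (-1, 7)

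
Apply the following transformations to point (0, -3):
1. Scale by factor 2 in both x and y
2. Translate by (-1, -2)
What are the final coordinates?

Step 1: Scale (0, -3) by 2 → (0, -6)
Step 2: Translate by (-1, -2) → (-1, -8)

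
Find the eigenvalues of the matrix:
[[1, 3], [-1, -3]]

Characteristic equation: det(A - λI) = 0
λ² - (trace)λ + (det) = 0
trace = 1 + -3 = -2, det = (1)(-3) - (3)(-1) = 0
λ² - (-2)λ + (0) = 0
λ = (-2 ± √((-2)² - 4·(0))) / 2 = (-2 ± √4) / 2
Solving: λ = -2, 0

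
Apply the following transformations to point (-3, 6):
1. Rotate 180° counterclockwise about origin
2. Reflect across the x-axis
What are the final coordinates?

Step 1: Rotate 180° → (3, -6)
Step 2: Reflect across x-axis → (3, 6)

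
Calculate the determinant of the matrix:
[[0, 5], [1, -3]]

For a 2×2 matrix [[a, b], [c, d]], det = ad - bc
det = (0)(-3) - (5)(1) = 0 - 5 = -5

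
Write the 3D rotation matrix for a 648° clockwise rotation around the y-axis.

Rotation matrix for clockwise 648° around y-axis:
A clockwise rotation by 648° is a counterclockwise rotation by -648°.
cos(-648°) = 0.3090, sin(-648°) = 0.9511
Result: [[0.3090, 0, 0.9511], [0, 1, 0], [-0.9511, 0, 0.3090]]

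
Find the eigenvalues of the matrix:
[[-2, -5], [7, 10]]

Characteristic equation: det(A - λI) = 0
λ² - (trace)λ + (det) = 0
trace = -2 + 10 = 8, det = (-2)(10) - (-5)(7) = 15
λ² - (8)λ + (15) = 0
λ = (8 ± √((8)² - 4·(15))) / 2 = (8 ± √4) / 2
Solving: λ = 3, 5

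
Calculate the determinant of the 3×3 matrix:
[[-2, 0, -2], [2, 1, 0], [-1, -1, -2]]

Expansion along first row:
det = -2·det([[1,0],[-1,-2]]) - 0·det([[2,0],[-1,-2]]) + -2·det([[2,1],[-1,-1]])
    = -2·(1·-2 - 0·-1) - 0·(2·-2 - 0·-1) + -2·(2·-1 - 1·-1)
    = -2·-2 - 0·-4 + -2·-1
    = 4 + 0 + 2 = 6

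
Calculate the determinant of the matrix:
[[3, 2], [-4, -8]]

For a 2×2 matrix [[a, b], [c, d]], det = ad - bc
det = (3)(-8) - (2)(-4) = -24 - -8 = -16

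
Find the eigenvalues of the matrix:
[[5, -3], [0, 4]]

Characteristic equation: det(A - λI) = 0
λ² - (trace)λ + (det) = 0
trace = 5 + 4 = 9, det = (5)(4) - (-3)(0) = 20
λ² - (9)λ + (20) = 0
λ = (9 ± √((9)² - 4·(20))) / 2 = (9 ± √1) / 2
Solving: λ = 4, 5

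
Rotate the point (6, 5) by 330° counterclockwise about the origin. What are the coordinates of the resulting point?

Rotation matrix for 330°: [[cos 330°, -sin 330°], [sin 330°, cos 330°]] ≈ [[0.866025, 0.500000], [-0.500000, 0.866025]]
[[0.866025, 0.500000], [-0.500000, 0.866025]] × [6, 5]ᵀ ≈ [7.6962, 1.3301]ᵀ
Result: (7.6962, 1.3301)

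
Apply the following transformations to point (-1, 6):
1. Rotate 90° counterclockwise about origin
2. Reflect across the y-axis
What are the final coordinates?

Step 1: Rotate 90° → (-6, -1)
Step 2: Reflect across y-axis → (6, -1)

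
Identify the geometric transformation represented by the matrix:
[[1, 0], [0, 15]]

This matrix represents: non-uniform scaling by sx = 1, sy = 15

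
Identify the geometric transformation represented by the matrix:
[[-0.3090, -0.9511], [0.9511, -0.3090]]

This matrix represents: rotation by 108° counterclockwise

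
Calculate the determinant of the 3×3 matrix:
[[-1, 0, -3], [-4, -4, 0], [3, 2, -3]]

Expansion along first row:
det = -1·det([[-4,0],[2,-3]]) - 0·det([[-4,0],[3,-3]]) + -3·det([[-4,-4],[3,2]])
    = -1·(-4·-3 - 0·2) - 0·(-4·-3 - 0·3) + -3·(-4·2 - -4·3)
    = -1·12 - 0·12 + -3·4
    = -12 + 0 + -12 = -24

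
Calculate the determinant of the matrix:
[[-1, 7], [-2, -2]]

For a 2×2 matrix [[a, b], [c, d]], det = ad - bc
det = (-1)(-2) - (7)(-2) = 2 - -14 = 16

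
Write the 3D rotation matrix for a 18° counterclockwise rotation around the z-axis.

Rotation matrix for counterclockwise 18° around z-axis:
cos(18°) = 0.9511, sin(18°) = 0.3090
Result: [[0.9511, -0.3090, 0], [0.3090, 0.9511, 0], [0, 0, 1]]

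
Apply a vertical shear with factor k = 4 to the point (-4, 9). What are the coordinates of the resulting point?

Shear matrix for vertical shear with factor k = 4:
[[1, 0], [4, 1]]
Result: (-4, 9) → (-4, -7)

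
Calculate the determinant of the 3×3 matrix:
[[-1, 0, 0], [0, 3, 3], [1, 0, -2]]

Expansion along first row:
det = -1·det([[3,3],[0,-2]]) - 0·det([[0,3],[1,-2]]) + 0·det([[0,3],[1,0]])
    = -1·(3·-2 - 3·0) - 0·(0·-2 - 3·1) + 0·(0·0 - 3·1)
    = -1·-6 - 0·-3 + 0·-3
    = 6 + 0 + 0 = 6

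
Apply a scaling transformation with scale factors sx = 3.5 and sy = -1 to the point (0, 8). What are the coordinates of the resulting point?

Scaling matrix:
[[3.50, 0], [0, -1]]
Result: (0 × 3.5, 8 × -1) = (0, -8)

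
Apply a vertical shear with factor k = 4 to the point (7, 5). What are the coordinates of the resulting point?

Shear matrix for vertical shear with factor k = 4:
[[1, 0], [4, 1]]
Result: (7, 5) → (7, 33)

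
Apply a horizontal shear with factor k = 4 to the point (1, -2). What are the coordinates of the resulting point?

Shear matrix for horizontal shear with factor k = 4:
[[1, 4], [0, 1]]
Result: (1, -2) → (-7, -2)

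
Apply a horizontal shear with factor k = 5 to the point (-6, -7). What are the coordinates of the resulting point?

Shear matrix for horizontal shear with factor k = 5:
[[1, 5], [0, 1]]
Result: (-6, -7) → (-41, -7)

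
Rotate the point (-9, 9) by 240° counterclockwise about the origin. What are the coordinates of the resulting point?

Rotation matrix for 240°: [[cos 240°, -sin 240°], [sin 240°, cos 240°]] ≈ [[-0.500000, 0.866025], [-0.866025, -0.500000]]
[[-0.500000, 0.866025], [-0.866025, -0.500000]] × [-9, 9]ᵀ ≈ [12.2942, 3.2942]ᵀ
Result: (12.2942, 3.2942)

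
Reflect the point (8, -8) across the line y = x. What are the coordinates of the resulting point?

Reflection across line y = x: (8, -8) → (-8, 8)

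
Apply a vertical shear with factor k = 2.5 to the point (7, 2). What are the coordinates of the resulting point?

Shear matrix for vertical shear with factor k = 2.5:
[[1, 0], [2.50, 1]]
Result: (7, 2) → (7, 19.5)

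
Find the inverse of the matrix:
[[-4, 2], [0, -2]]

For [[a,b],[c,d]], inverse = (1/det)·[[d,-b],[-c,a]]
det = (-4)(-2) - (2)(0) = 8 - 0 = 8
Inverse = (1/8)·[[-2, -2], [0, -4]]
= [[-1/4, -1/4], [0, -1/2]]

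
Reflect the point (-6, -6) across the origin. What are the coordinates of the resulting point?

Reflection across origin: (-6, -6) → (6, 6)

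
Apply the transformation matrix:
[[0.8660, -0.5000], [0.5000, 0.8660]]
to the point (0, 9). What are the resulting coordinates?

Matrix multiplication:
[[0.8660, -0.5000], [0.5000, 0.8660]] × [0, 9]ᵀ
= [(0.8660)(0) + (-0.5000)(9), (0.5000)(0) + (0.8660)(9)]ᵀ
= [-4.5000, 7.7940]ᵀ
Result: (-4.5000, 7.7940)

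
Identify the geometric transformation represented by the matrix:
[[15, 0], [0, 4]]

This matrix represents: non-uniform scaling by sx = 15, sy = 4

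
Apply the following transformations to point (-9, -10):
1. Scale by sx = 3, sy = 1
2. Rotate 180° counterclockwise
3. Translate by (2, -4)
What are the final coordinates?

Step 1: Scale → (-27, -10)
Step 2: Rotate 180° → (27, 10)
Step 3: Translate → (29, 6)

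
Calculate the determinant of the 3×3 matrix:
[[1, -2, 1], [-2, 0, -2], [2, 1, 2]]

Expansion along first row:
det = 1·det([[0,-2],[1,2]]) - -2·det([[-2,-2],[2,2]]) + 1·det([[-2,0],[2,1]])
    = 1·(0·2 - -2·1) - -2·(-2·2 - -2·2) + 1·(-2·1 - 0·2)
    = 1·2 - -2·0 + 1·-2
    = 2 + 0 + -2 = 0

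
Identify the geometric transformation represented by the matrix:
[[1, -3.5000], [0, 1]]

This matrix represents: horizontal shear with factor -3.5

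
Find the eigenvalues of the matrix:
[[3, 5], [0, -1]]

Characteristic equation: det(A - λI) = 0
λ² - (trace)λ + (det) = 0
trace = 3 + -1 = 2, det = (3)(-1) - (5)(0) = -3
λ² - (2)λ + (-3) = 0
λ = (2 ± √((2)² - 4·(-3))) / 2 = (2 ± √16) / 2
Solving: λ = -1, 3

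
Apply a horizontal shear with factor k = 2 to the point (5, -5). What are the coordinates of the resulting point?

Shear matrix for horizontal shear with factor k = 2:
[[1, 2], [0, 1]]
Result: (5, -5) → (-5, -5)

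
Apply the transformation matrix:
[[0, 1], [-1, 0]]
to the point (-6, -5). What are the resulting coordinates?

Matrix multiplication:
[[0, 1], [-1, 0]] × [-6, -5]ᵀ
= [(0)(-6) + (1)(-5), (-1)(-6) + (0)(-5)]ᵀ
= [-5, 6]ᵀ
Result: (-5, 6)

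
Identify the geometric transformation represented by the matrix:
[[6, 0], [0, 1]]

This matrix represents: non-uniform scaling by sx = 6, sy = 1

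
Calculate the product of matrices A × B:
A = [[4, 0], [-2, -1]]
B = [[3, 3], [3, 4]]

Matrix multiplication:
C[0][0] = 4×3 + 0×3 = 12
C[0][1] = 4×3 + 0×4 = 12
C[1][0] = -2×3 + -1×3 = -9
C[1][1] = -2×3 + -1×4 = -10
Result: [[12, 12], [-9, -10]]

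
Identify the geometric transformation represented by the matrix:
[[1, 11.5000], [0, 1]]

This matrix represents: horizontal shear with factor 11.5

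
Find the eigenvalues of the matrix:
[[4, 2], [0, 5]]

Characteristic equation: det(A - λI) = 0
λ² - (trace)λ + (det) = 0
trace = 4 + 5 = 9, det = (4)(5) - (2)(0) = 20
λ² - (9)λ + (20) = 0
λ = (9 ± √((9)² - 4·(20))) / 2 = (9 ± √1) / 2
Solving: λ = 4, 5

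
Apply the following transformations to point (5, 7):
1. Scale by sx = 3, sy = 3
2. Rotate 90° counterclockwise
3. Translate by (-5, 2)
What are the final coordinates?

Step 1: Scale → (15, 21)
Step 2: Rotate 90° → (-21, 15)
Step 3: Translate → (-26, 17)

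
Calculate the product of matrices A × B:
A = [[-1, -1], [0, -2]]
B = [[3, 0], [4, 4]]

Matrix multiplication:
C[0][0] = -1×3 + -1×4 = -7
C[0][1] = -1×0 + -1×4 = -4
C[1][0] = 0×3 + -2×4 = -8
C[1][1] = 0×0 + -2×4 = -8
Result: [[-7, -4], [-8, -8]]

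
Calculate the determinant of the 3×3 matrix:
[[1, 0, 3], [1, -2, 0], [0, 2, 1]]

Expansion along first row:
det = 1·det([[-2,0],[2,1]]) - 0·det([[1,0],[0,1]]) + 3·det([[1,-2],[0,2]])
    = 1·(-2·1 - 0·2) - 0·(1·1 - 0·0) + 3·(1·2 - -2·0)
    = 1·-2 - 0·1 + 3·2
    = -2 + 0 + 6 = 4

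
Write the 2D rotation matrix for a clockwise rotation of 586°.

Rotation matrix formula: [[cos θ, -sin θ], [sin θ, cos θ]]
A clockwise rotation by 586° is equivalent to a counterclockwise rotation by -586°.
For θ = -586°:
cos(-586°) = -0.6947
sin(-586°) = 0.7193
Result: [[-0.6947, -0.7193], [0.7193, -0.6947]]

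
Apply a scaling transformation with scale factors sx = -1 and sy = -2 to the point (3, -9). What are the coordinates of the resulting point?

Scaling matrix:
[[-1, 0], [0, -2]]
Result: (3 × -1, -9 × -2) = (-3, 18)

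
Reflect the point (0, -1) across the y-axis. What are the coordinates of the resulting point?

Reflection across y-axis: (0, -1) → (0, -1)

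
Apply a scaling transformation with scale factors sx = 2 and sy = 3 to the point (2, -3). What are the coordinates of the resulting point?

Scaling matrix:
[[2, 0], [0, 3]]
Result: (2 × 2, -3 × 3) = (4, -9)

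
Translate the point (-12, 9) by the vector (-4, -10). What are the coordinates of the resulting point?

Translation by (-4, -10) (homogeneous matrix [[1, 0, -4], [0, 1, -10], [0, 0, 1]]):
x' = -12 + -4 = -16
y' = 9 + -10 = -1
Result: (-16, -1)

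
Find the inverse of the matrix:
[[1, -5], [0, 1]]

For [[a,b],[c,d]], inverse = (1/det)·[[d,-b],[-c,a]]
det = (1)(1) - (-5)(0) = 1 - 0 = 1
Inverse = [[1, 5], [0, 1]]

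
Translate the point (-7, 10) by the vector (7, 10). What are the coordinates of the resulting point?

Translation by (7, 10) (homogeneous matrix [[1, 0, 7], [0, 1, 10], [0, 0, 1]]):
x' = -7 + 7 = 0
y' = 10 + 10 = 20
Result: (0, 20)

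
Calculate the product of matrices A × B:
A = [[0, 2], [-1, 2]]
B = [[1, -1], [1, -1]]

Matrix multiplication:
C[0][0] = 0×1 + 2×1 = 2
C[0][1] = 0×-1 + 2×-1 = -2
C[1][0] = -1×1 + 2×1 = 1
C[1][1] = -1×-1 + 2×-1 = -1
Result: [[2, -2], [1, -1]]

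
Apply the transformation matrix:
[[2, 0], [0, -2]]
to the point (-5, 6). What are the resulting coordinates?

Matrix multiplication:
[[2, 0], [0, -2]] × [-5, 6]ᵀ
= [(2)(-5) + (0)(6), (0)(-5) + (-2)(6)]ᵀ
= [-10, -12]ᵀ
Result: (-10, -12)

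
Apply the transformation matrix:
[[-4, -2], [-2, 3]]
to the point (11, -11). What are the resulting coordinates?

Matrix multiplication:
[[-4, -2], [-2, 3]] × [11, -11]ᵀ
= [(-4)(11) + (-2)(-11), (-2)(11) + (3)(-11)]ᵀ
= [-22, -55]ᵀ
Result: (-22, -55)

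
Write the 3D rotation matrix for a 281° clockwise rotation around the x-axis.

Rotation matrix for clockwise 281° around x-axis:
A clockwise rotation by 281° is a counterclockwise rotation by -281°.
cos(-281°) = 0.1908, sin(-281°) = 0.9816
Result: [[1, 0, 0], [0, 0.1908, -0.9816], [0, 0.9816, 0.1908]]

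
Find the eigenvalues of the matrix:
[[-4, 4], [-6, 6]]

Characteristic equation: det(A - λI) = 0
λ² - (trace)λ + (det) = 0
trace = -4 + 6 = 2, det = (-4)(6) - (4)(-6) = 0
λ² - (2)λ + (0) = 0
λ = (2 ± √((2)² - 4·(0))) / 2 = (2 ± √4) / 2
Solving: λ = 0, 2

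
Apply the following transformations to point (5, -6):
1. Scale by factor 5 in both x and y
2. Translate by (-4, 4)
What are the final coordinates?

Step 1: Scale (5, -6) by 5 → (25, -30)
Step 2: Translate by (-4, 4) → (21, -26)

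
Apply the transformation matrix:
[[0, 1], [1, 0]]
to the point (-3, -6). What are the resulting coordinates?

Matrix multiplication:
[[0, 1], [1, 0]] × [-3, -6]ᵀ
= [(0)(-3) + (1)(-6), (1)(-3) + (0)(-6)]ᵀ
= [-6, -3]ᵀ
Result: (-6, -3)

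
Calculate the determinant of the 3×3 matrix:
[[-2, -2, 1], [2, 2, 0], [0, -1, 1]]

Expansion along first row:
det = -2·det([[2,0],[-1,1]]) - -2·det([[2,0],[0,1]]) + 1·det([[2,2],[0,-1]])
    = -2·(2·1 - 0·-1) - -2·(2·1 - 0·0) + 1·(2·-1 - 2·0)
    = -2·2 - -2·2 + 1·-2
    = -4 + 4 + -2 = -2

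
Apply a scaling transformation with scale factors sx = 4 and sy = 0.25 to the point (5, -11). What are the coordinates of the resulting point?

Scaling matrix:
[[4, 0], [0, 0.25]]
Result: (5 × 4, -11 × 0.25) = (20, -2.75)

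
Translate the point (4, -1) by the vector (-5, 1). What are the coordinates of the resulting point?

Translation by (-5, 1) (homogeneous matrix [[1, 0, -5], [0, 1, 1], [0, 0, 1]]):
x' = 4 + -5 = -1
y' = -1 + 1 = 0
Result: (-1, 0)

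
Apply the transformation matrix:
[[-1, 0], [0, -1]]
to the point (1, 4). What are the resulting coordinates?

Matrix multiplication:
[[-1, 0], [0, -1]] × [1, 4]ᵀ
= [(-1)(1) + (0)(4), (0)(1) + (-1)(4)]ᵀ
= [-1, -4]ᵀ
Result: (-1, -4)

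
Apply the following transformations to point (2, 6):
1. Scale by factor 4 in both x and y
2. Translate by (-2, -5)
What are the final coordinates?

Step 1: Scale (2, 6) by 4 → (8, 24)
Step 2: Translate by (-2, -5) → (6, 19)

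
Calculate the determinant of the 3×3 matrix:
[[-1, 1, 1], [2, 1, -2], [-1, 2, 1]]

Expansion along first row:
det = -1·det([[1,-2],[2,1]]) - 1·det([[2,-2],[-1,1]]) + 1·det([[2,1],[-1,2]])
    = -1·(1·1 - -2·2) - 1·(2·1 - -2·-1) + 1·(2·2 - 1·-1)
    = -1·5 - 1·0 + 1·5
    = -5 + 0 + 5 = 0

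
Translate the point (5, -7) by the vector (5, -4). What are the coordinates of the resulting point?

Translation by (5, -4) (homogeneous matrix [[1, 0, 5], [0, 1, -4], [0, 0, 1]]):
x' = 5 + 5 = 10
y' = -7 + -4 = -11
Result: (10, -11)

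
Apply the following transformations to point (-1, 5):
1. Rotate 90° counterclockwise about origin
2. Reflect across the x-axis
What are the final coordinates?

Step 1: Rotate 90° → (-5, -1)
Step 2: Reflect across x-axis → (-5, 1)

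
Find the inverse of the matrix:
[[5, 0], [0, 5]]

For [[a,b],[c,d]], inverse = (1/det)·[[d,-b],[-c,a]]
det = (5)(5) - (0)(0) = 25 - 0 = 25
Inverse = (1/25)·[[5, 0], [0, 5]]
= [[1/5, 0], [0, 1/5]]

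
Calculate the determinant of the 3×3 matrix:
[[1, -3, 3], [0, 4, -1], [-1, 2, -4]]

Expansion along first row:
det = 1·det([[4,-1],[2,-4]]) - -3·det([[0,-1],[-1,-4]]) + 3·det([[0,4],[-1,2]])
    = 1·(4·-4 - -1·2) - -3·(0·-4 - -1·-1) + 3·(0·2 - 4·-1)
    = 1·-14 - -3·-1 + 3·4
    = -14 + -3 + 12 = -5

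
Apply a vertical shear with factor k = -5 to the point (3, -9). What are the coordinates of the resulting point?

Shear matrix for vertical shear with factor k = -5:
[[1, 0], [-5, 1]]
Result: (3, -9) → (3, -24)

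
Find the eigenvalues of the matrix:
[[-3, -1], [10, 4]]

Characteristic equation: det(A - λI) = 0
λ² - (trace)λ + (det) = 0
trace = -3 + 4 = 1, det = (-3)(4) - (-1)(10) = -2
λ² - (1)λ + (-2) = 0
λ = (1 ± √((1)² - 4·(-2))) / 2 = (1 ± √9) / 2
Solving: λ = -1, 2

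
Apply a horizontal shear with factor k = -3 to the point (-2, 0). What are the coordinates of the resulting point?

Shear matrix for horizontal shear with factor k = -3:
[[1, -3], [0, 1]]
Result: (-2, 0) → (-2, 0)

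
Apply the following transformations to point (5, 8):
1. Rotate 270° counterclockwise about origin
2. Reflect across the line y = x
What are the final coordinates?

Step 1: Rotate 270° → (8, -5)
Step 2: Reflect across line y = x → (-5, 8)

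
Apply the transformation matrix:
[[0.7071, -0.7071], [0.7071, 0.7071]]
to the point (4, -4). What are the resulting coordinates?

Matrix multiplication:
[[0.7071, -0.7071], [0.7071, 0.7071]] × [4, -4]ᵀ
= [(0.7071)(4) + (-0.7071)(-4), (0.7071)(4) + (0.7071)(-4)]ᵀ
= [5.6568, 0]ᵀ
Result: (5.6568, 0)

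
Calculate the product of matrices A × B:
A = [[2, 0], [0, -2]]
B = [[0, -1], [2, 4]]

Matrix multiplication:
C[0][0] = 2×0 + 0×2 = 0
C[0][1] = 2×-1 + 0×4 = -2
C[1][0] = 0×0 + -2×2 = -4
C[1][1] = 0×-1 + -2×4 = -8
Result: [[0, -2], [-4, -8]]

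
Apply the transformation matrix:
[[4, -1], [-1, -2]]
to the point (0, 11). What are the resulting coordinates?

Matrix multiplication:
[[4, -1], [-1, -2]] × [0, 11]ᵀ
= [(4)(0) + (-1)(11), (-1)(0) + (-2)(11)]ᵀ
= [-11, -22]ᵀ
Result: (-11, -22)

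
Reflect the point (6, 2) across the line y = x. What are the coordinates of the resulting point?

Reflection across line y = x: (6, 2) → (2, 6)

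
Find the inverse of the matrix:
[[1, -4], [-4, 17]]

For [[a,b],[c,d]], inverse = (1/det)·[[d,-b],[-c,a]]
det = (1)(17) - (-4)(-4) = 17 - 16 = 1
Inverse = [[17, 4], [4, 1]]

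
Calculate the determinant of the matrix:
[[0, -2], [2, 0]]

For a 2×2 matrix [[a, b], [c, d]], det = ad - bc
det = (0)(0) - (-2)(2) = 0 - -4 = 4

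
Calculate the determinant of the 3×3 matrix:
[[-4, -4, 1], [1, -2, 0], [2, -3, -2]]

Expansion along first row:
det = -4·det([[-2,0],[-3,-2]]) - -4·det([[1,0],[2,-2]]) + 1·det([[1,-2],[2,-3]])
    = -4·(-2·-2 - 0·-3) - -4·(1·-2 - 0·2) + 1·(1·-3 - -2·2)
    = -4·4 - -4·-2 + 1·1
    = -16 + -8 + 1 = -23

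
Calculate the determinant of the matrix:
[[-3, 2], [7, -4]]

For a 2×2 matrix [[a, b], [c, d]], det = ad - bc
det = (-3)(-4) - (2)(7) = 12 - 14 = -2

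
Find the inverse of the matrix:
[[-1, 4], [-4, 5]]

For [[a,b],[c,d]], inverse = (1/det)·[[d,-b],[-c,a]]
det = (-1)(5) - (4)(-4) = -5 - -16 = 11
Inverse = (1/11)·[[5, -4], [4, -1]]
= [[5/11, -4/11], [4/11, -1/11]]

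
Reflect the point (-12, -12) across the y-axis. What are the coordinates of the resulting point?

Reflection across y-axis: (-12, -12) → (12, -12)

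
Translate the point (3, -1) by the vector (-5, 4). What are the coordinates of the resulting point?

Translation by (-5, 4) (homogeneous matrix [[1, 0, -5], [0, 1, 4], [0, 0, 1]]):
x' = 3 + -5 = -2
y' = -1 + 4 = 3
Result: (-2, 3)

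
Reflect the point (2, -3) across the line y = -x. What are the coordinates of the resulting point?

Reflection across line y = -x: (2, -3) → (3, -2)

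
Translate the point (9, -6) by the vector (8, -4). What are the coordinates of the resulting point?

Translation by (8, -4) (homogeneous matrix [[1, 0, 8], [0, 1, -4], [0, 0, 1]]):
x' = 9 + 8 = 17
y' = -6 + -4 = -10
Result: (17, -10)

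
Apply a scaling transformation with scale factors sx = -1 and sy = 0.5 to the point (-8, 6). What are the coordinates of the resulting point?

Scaling matrix:
[[-1, 0], [0, 0.50]]
Result: (-8 × -1, 6 × 0.5) = (8, 3)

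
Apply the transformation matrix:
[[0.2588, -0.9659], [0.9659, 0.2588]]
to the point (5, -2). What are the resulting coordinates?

Matrix multiplication:
[[0.2588, -0.9659], [0.9659, 0.2588]] × [5, -2]ᵀ
= [(0.2588)(5) + (-0.9659)(-2), (0.9659)(5) + (0.2588)(-2)]ᵀ
= [3.2258, 4.3119]ᵀ
Result: (3.2258, 4.3119)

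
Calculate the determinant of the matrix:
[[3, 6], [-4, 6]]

For a 2×2 matrix [[a, b], [c, d]], det = ad - bc
det = (3)(6) - (6)(-4) = 18 - -24 = 42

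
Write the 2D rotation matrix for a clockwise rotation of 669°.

Rotation matrix formula: [[cos θ, -sin θ], [sin θ, cos θ]]
A clockwise rotation by 669° is equivalent to a counterclockwise rotation by -669°.
For θ = -669°:
cos(-669°) = 0.6293
sin(-669°) = 0.7771
Result: [[0.6293, -0.7771], [0.7771, 0.6293]]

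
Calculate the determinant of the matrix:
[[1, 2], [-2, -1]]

For a 2×2 matrix [[a, b], [c, d]], det = ad - bc
det = (1)(-1) - (2)(-2) = -1 - -4 = 3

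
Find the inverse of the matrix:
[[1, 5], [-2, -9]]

For [[a,b],[c,d]], inverse = (1/det)·[[d,-b],[-c,a]]
det = (1)(-9) - (5)(-2) = -9 - -10 = 1
Inverse = [[-9, -5], [2, 1]]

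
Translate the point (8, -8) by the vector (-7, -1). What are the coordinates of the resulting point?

Translation by (-7, -1) (homogeneous matrix [[1, 0, -7], [0, 1, -1], [0, 0, 1]]):
x' = 8 + -7 = 1
y' = -8 + -1 = -9
Result: (1, -9)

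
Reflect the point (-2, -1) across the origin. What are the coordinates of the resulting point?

Reflection across origin: (-2, -1) → (2, 1)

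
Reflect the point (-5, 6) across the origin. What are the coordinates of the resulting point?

Reflection across origin: (-5, 6) → (5, -6)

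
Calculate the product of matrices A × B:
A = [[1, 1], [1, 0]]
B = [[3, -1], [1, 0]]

Matrix multiplication:
C[0][0] = 1×3 + 1×1 = 4
C[0][1] = 1×-1 + 1×0 = -1
C[1][0] = 1×3 + 0×1 = 3
C[1][1] = 1×-1 + 0×0 = -1
Result: [[4, -1], [3, -1]]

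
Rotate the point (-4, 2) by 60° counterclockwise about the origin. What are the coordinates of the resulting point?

Rotation matrix for 60°: [[cos 60°, -sin 60°], [sin 60°, cos 60°]] ≈ [[0.500000, -0.866025], [0.866025, 0.500000]]
[[0.500000, -0.866025], [0.866025, 0.500000]] × [-4, 2]ᵀ ≈ [-3.7321, -2.4641]ᵀ
Result: (-3.7321, -2.4641)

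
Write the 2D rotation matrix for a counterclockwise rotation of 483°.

Rotation matrix formula: [[cos θ, -sin θ], [sin θ, cos θ]]
For θ = 483°:
cos(483°) = -0.5446
sin(483°) = 0.8387
Result: [[-0.5446, -0.8387], [0.8387, -0.5446]]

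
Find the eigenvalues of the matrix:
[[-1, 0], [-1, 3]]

Characteristic equation: det(A - λI) = 0
λ² - (trace)λ + (det) = 0
trace = -1 + 3 = 2, det = (-1)(3) - (0)(-1) = -3
λ² - (2)λ + (-3) = 0
λ = (2 ± √((2)² - 4·(-3))) / 2 = (2 ± √16) / 2
Solving: λ = -1, 3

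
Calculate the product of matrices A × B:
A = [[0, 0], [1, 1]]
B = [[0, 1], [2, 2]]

Matrix multiplication:
C[0][0] = 0×0 + 0×2 = 0
C[0][1] = 0×1 + 0×2 = 0
C[1][0] = 1×0 + 1×2 = 2
C[1][1] = 1×1 + 1×2 = 3
Result: [[0, 0], [2, 3]]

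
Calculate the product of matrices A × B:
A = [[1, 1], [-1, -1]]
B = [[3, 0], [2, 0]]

Matrix multiplication:
C[0][0] = 1×3 + 1×2 = 5
C[0][1] = 1×0 + 1×0 = 0
C[1][0] = -1×3 + -1×2 = -5
C[1][1] = -1×0 + -1×0 = 0
Result: [[5, 0], [-5, 0]]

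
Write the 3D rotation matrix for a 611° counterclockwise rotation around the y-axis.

Rotation matrix for counterclockwise 611° around y-axis:
cos(611°) = -0.3256, sin(611°) = -0.9455
Result: [[-0.3256, 0, -0.9455], [0, 1, 0], [0.9455, 0, -0.3256]]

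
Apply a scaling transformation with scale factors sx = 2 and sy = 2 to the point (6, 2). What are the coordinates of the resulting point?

Scaling matrix:
[[2, 0], [0, 2]]
Result: (6 × 2, 2 × 2) = (12, 4)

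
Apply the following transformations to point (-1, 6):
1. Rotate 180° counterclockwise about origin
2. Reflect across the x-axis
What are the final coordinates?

Step 1: Rotate 180° → (1, -6)
Step 2: Reflect across x-axis → (1, 6)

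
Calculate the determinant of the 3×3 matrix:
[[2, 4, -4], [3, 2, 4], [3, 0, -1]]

Expansion along first row:
det = 2·det([[2,4],[0,-1]]) - 4·det([[3,4],[3,-1]]) + -4·det([[3,2],[3,0]])
    = 2·(2·-1 - 4·0) - 4·(3·-1 - 4·3) + -4·(3·0 - 2·3)
    = 2·-2 - 4·-15 + -4·-6
    = -4 + 60 + 24 = 80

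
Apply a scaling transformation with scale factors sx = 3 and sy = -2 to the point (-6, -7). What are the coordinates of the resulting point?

Scaling matrix:
[[3, 0], [0, -2]]
Result: (-6 × 3, -7 × -2) = (-18, 14)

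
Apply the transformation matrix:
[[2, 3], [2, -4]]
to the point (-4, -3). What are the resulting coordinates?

Matrix multiplication:
[[2, 3], [2, -4]] × [-4, -3]ᵀ
= [(2)(-4) + (3)(-3), (2)(-4) + (-4)(-3)]ᵀ
= [-17, 4]ᵀ
Result: (-17, 4)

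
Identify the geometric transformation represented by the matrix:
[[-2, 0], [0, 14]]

This matrix represents: non-uniform scaling by sx = -2, sy = 14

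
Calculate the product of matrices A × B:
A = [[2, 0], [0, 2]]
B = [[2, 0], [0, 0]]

Matrix multiplication:
C[0][0] = 2×2 + 0×0 = 4
C[0][1] = 2×0 + 0×0 = 0
C[1][0] = 0×2 + 2×0 = 0
C[1][1] = 0×0 + 2×0 = 0
Result: [[4, 0], [0, 0]]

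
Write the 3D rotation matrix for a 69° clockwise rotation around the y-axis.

Rotation matrix for clockwise 69° around y-axis:
A clockwise rotation by 69° is a counterclockwise rotation by -69°.
cos(-69°) = 0.3584, sin(-69°) = -0.9336
Result: [[0.3584, 0, -0.9336], [0, 1, 0], [0.9336, 0, 0.3584]]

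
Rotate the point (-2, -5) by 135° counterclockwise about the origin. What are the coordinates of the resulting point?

Rotation matrix for 135°: [[cos 135°, -sin 135°], [sin 135°, cos 135°]] ≈ [[-0.707107, -0.707107], [0.707107, -0.707107]]
[[-0.707107, -0.707107], [0.707107, -0.707107]] × [-2, -5]ᵀ ≈ [4.9497, 2.1213]ᵀ
Result: (4.9497, 2.1213)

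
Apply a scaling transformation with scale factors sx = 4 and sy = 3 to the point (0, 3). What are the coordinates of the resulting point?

Scaling matrix:
[[4, 0], [0, 3]]
Result: (0 × 4, 3 × 3) = (0, 9)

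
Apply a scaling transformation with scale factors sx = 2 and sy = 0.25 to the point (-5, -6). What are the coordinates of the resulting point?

Scaling matrix:
[[2, 0], [0, 0.25]]
Result: (-5 × 2, -6 × 0.25) = (-10, -1.5)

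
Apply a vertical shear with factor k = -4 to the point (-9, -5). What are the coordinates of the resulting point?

Shear matrix for vertical shear with factor k = -4:
[[1, 0], [-4, 1]]
Result: (-9, -5) → (-9, 31)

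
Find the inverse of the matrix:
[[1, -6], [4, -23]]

For [[a,b],[c,d]], inverse = (1/det)·[[d,-b],[-c,a]]
det = (1)(-23) - (-6)(4) = -23 - -24 = 1
Inverse = [[-23, 6], [-4, 1]]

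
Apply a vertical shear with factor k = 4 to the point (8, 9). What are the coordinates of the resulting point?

Shear matrix for vertical shear with factor k = 4:
[[1, 0], [4, 1]]
Result: (8, 9) → (8, 41)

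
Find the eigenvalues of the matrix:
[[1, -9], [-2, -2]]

Characteristic equation: det(A - λI) = 0
λ² - (trace)λ + (det) = 0
trace = 1 + -2 = -1, det = (1)(-2) - (-9)(-2) = -20
λ² - (-1)λ + (-20) = 0
λ = (-1 ± √((-1)² - 4·(-20))) / 2 = (-1 ± √81) / 2
Solving: λ = -5, 4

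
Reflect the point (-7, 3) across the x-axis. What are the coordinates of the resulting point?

Reflection across x-axis: (-7, 3) → (-7, -3)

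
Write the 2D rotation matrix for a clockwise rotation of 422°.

Rotation matrix formula: [[cos θ, -sin θ], [sin θ, cos θ]]
A clockwise rotation by 422° is equivalent to a counterclockwise rotation by -422°.
For θ = -422°:
cos(-422°) = 0.4695
sin(-422°) = -0.8829
Result: [[0.4695, 0.8829], [-0.8829, 0.4695]]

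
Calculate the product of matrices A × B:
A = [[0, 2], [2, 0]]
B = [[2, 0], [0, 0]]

Matrix multiplication:
C[0][0] = 0×2 + 2×0 = 0
C[0][1] = 0×0 + 2×0 = 0
C[1][0] = 2×2 + 0×0 = 4
C[1][1] = 2×0 + 0×0 = 0
Result: [[0, 0], [4, 0]]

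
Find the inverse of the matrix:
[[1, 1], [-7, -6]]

For [[a,b],[c,d]], inverse = (1/det)·[[d,-b],[-c,a]]
det = (1)(-6) - (1)(-7) = -6 - -7 = 1
Inverse = [[-6, -1], [7, 1]]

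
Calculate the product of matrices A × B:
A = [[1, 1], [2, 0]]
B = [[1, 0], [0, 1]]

Matrix multiplication:
C[0][0] = 1×1 + 1×0 = 1
C[0][1] = 1×0 + 1×1 = 1
C[1][0] = 2×1 + 0×0 = 2
C[1][1] = 2×0 + 0×1 = 0
Result: [[1, 1], [2, 0]]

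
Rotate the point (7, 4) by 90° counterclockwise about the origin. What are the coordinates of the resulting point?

Rotation matrix for 90°: [[cos 90°, -sin 90°], [sin 90°, cos 90°]] = [[0, -1], [1, 0]]
[[0, -1], [1, 0]] × [7, 4]ᵀ = [-4, 7]ᵀ
Result: (-4, 7)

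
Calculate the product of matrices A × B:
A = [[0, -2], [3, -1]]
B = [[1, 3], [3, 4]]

Matrix multiplication:
C[0][0] = 0×1 + -2×3 = -6
C[0][1] = 0×3 + -2×4 = -8
C[1][0] = 3×1 + -1×3 = 0
C[1][1] = 3×3 + -1×4 = 5
Result: [[-6, -8], [0, 5]]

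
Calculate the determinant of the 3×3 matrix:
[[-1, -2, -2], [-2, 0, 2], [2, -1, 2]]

Expansion along first row:
det = -1·det([[0,2],[-1,2]]) - -2·det([[-2,2],[2,2]]) + -2·det([[-2,0],[2,-1]])
    = -1·(0·2 - 2·-1) - -2·(-2·2 - 2·2) + -2·(-2·-1 - 0·2)
    = -1·2 - -2·-8 + -2·2
    = -2 + -16 + -4 = -22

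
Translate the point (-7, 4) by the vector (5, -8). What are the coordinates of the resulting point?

Translation by (5, -8) (homogeneous matrix [[1, 0, 5], [0, 1, -8], [0, 0, 1]]):
x' = -7 + 5 = -2
y' = 4 + -8 = -4
Result: (-2, -4)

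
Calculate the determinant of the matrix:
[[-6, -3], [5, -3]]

For a 2×2 matrix [[a, b], [c, d]], det = ad - bc
det = (-6)(-3) - (-3)(5) = 18 - -15 = 33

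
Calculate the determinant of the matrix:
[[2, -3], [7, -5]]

For a 2×2 matrix [[a, b], [c, d]], det = ad - bc
det = (2)(-5) - (-3)(7) = -10 - -21 = 11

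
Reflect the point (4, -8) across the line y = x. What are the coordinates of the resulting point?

Reflection across line y = x: (4, -8) → (-8, 4)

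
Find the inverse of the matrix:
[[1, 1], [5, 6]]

For [[a,b],[c,d]], inverse = (1/det)·[[d,-b],[-c,a]]
det = (1)(6) - (1)(5) = 6 - 5 = 1
Inverse = [[6, -1], [-5, 1]]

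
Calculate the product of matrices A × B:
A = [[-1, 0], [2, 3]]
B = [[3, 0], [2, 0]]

Matrix multiplication:
C[0][0] = -1×3 + 0×2 = -3
C[0][1] = -1×0 + 0×0 = 0
C[1][0] = 2×3 + 3×2 = 12
C[1][1] = 2×0 + 3×0 = 0
Result: [[-3, 0], [12, 0]]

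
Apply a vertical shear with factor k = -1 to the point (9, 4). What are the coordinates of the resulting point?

Shear matrix for vertical shear with factor k = -1:
[[1, 0], [-1, 1]]
Result: (9, 4) → (9, -5)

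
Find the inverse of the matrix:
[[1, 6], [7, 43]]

For [[a,b],[c,d]], inverse = (1/det)·[[d,-b],[-c,a]]
det = (1)(43) - (6)(7) = 43 - 42 = 1
Inverse = [[43, -6], [-7, 1]]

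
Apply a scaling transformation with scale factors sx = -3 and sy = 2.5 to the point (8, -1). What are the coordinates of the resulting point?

Scaling matrix:
[[-3, 0], [0, 2.50]]
Result: (8 × -3, -1 × 2.5) = (-24, -2.5)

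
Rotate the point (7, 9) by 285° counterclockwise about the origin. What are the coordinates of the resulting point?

Rotation matrix for 285°: [[cos 285°, -sin 285°], [sin 285°, cos 285°]] ≈ [[0.258819, 0.965926], [-0.965926, 0.258819]]
[[0.258819, 0.965926], [-0.965926, 0.258819]] × [7, 9]ᵀ ≈ [10.5051, -4.4321]ᵀ
Result: (10.5051, -4.4321)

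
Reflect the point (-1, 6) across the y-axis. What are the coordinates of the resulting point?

Reflection across y-axis: (-1, 6) → (1, 6)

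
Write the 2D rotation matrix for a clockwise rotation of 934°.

Rotation matrix formula: [[cos θ, -sin θ], [sin θ, cos θ]]
A clockwise rotation by 934° is equivalent to a counterclockwise rotation by -934°.
For θ = -934°:
cos(-934°) = -0.8290
sin(-934°) = 0.5592
Result: [[-0.8290, -0.5592], [0.5592, -0.8290]]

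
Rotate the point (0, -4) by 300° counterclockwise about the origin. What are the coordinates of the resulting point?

Rotation matrix for 300°: [[cos 300°, -sin 300°], [sin 300°, cos 300°]] ≈ [[0.500000, 0.866025], [-0.866025, 0.500000]]
[[0.500000, 0.866025], [-0.866025, 0.500000]] × [0, -4]ᵀ ≈ [-3.4641, -2]ᵀ
Result: (-3.4641, -2)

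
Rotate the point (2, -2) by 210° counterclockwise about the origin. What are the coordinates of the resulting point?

Rotation matrix for 210°: [[cos 210°, -sin 210°], [sin 210°, cos 210°]] ≈ [[-0.866025, 0.500000], [-0.500000, -0.866025]]
[[-0.866025, 0.500000], [-0.500000, -0.866025]] × [2, -2]ᵀ ≈ [-2.7321, 0.7321]ᵀ
Result: (-2.7321, 0.7321)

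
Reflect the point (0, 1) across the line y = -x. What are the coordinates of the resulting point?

Reflection across line y = -x: (0, 1) → (-1, 0)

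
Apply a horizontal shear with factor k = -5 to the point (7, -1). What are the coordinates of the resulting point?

Shear matrix for horizontal shear with factor k = -5:
[[1, -5], [0, 1]]
Result: (7, -1) → (12, -1)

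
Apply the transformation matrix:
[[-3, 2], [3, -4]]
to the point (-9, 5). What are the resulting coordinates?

Matrix multiplication:
[[-3, 2], [3, -4]] × [-9, 5]ᵀ
= [(-3)(-9) + (2)(5), (3)(-9) + (-4)(5)]ᵀ
= [37, -47]ᵀ
Result: (37, -47)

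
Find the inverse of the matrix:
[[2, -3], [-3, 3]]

For [[a,b],[c,d]], inverse = (1/det)·[[d,-b],[-c,a]]
det = (2)(3) - (-3)(-3) = 6 - 9 = -3
Inverse = (1/-3)·[[3, 3], [3, 2]]
= [[-1, -1], [-1, -2/3]]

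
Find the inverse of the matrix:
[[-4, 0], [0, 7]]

For [[a,b],[c,d]], inverse = (1/det)·[[d,-b],[-c,a]]
det = (-4)(7) - (0)(0) = -28 - 0 = -28
Inverse = (1/-28)·[[7, 0], [0, -4]]
= [[-1/4, 0], [0, 1/7]]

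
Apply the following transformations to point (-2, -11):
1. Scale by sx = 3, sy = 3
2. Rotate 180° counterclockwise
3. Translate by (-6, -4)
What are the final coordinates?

Step 1: Scale → (-6, -33)
Step 2: Rotate 180° → (6, 33)
Step 3: Translate → (0, 29)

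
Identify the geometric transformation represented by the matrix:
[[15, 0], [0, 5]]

This matrix represents: non-uniform scaling by sx = 15, sy = 5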